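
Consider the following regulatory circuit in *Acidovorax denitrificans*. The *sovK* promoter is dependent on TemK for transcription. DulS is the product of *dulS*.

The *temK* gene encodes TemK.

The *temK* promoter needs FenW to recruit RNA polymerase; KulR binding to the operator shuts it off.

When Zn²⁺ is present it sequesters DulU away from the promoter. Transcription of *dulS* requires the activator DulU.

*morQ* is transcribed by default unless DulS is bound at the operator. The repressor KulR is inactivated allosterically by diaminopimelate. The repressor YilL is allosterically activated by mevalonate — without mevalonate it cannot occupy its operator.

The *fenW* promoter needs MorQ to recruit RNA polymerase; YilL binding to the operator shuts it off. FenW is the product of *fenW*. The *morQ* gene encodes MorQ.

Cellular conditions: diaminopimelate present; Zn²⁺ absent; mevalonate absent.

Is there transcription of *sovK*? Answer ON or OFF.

Zn²⁺ is absent, so DulU is active.
No repressor is bound and DulU is active, so *dulS* is transcribed.
So DulS is produced and active.
With repressor DulS bound, *morQ* is not transcribed.
So MorQ is not produced.
Mevalonate is absent, so YilL is inactive.
Required activator MorQ is absent, so *fenW* is not transcribed.
So FenW is not produced.
Diaminopimelate is present, so KulR is inactive.
Required activator FenW is absent, so *temK* is not transcribed.
So TemK is not produced.
Required activator TemK is absent, so *sovK* is not transcribed.

OFF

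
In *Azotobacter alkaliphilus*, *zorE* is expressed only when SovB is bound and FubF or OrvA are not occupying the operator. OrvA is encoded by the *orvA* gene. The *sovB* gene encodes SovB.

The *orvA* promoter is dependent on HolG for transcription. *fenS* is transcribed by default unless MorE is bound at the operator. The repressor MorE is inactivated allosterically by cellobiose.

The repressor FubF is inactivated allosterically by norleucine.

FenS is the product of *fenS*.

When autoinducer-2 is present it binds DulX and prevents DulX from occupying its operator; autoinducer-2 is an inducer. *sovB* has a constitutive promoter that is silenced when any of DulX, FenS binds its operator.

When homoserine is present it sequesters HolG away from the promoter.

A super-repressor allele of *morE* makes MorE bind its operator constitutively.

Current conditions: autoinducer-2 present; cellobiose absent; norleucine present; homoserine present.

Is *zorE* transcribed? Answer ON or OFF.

ON

Autoinducer-2 is present, so DulX is inactive.
MorE is constitutively active in this strain.
With repressor MorE bound, *fenS* is not transcribed.
So FenS is not produced.
With no repressor bound, *sovB* is transcribed.
So SovB is produced and active.
Norleucine is present, so FubF is inactive.
Homoserine is present, so HolG is inactive.
Required activator HolG is absent, so *orvA* is not transcribed.
So OrvA is not produced.
No repressor is bound and SovB is active, so *zorE* is transcribed.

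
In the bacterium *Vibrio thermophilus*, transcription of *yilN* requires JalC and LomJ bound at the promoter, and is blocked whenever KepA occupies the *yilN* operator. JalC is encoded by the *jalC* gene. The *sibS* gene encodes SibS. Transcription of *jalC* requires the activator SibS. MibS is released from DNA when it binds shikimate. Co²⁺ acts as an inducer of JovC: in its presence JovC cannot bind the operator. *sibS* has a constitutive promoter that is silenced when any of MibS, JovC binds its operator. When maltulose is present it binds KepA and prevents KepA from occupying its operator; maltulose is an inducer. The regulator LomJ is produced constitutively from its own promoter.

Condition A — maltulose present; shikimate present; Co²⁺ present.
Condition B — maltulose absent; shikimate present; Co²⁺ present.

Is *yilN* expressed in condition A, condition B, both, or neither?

Condition A:
Maltulose is present, so KepA is inactive.
Shikimate is present, so MibS is inactive.
Co²⁺ is present, so JovC is inactive.
With no repressor bound, *sibS* is transcribed.
So SibS is produced and active.
No repressor is bound and SibS is active, so *jalC* is transcribed.
So JalC is produced and active.
LomJ is produced constitutively and is active.
No repressor is bound and JalC and LomJ are active, so *yilN* is transcribed.
→ *yilN* is ON in A.
Condition B:
Maltulose is absent, so KepA is active.
Shikimate is present, so MibS is inactive.
Co²⁺ is present, so JovC is inactive.
With no repressor bound, *sibS* is transcribed.
So SibS is produced and active.
No repressor is bound and SibS is active, so *jalC* is transcribed.
So JalC is produced and active.
LomJ is produced constitutively and is active.
With repressor KepA bound, *yilN* is not transcribed.
→ *yilN* is OFF in B.

A only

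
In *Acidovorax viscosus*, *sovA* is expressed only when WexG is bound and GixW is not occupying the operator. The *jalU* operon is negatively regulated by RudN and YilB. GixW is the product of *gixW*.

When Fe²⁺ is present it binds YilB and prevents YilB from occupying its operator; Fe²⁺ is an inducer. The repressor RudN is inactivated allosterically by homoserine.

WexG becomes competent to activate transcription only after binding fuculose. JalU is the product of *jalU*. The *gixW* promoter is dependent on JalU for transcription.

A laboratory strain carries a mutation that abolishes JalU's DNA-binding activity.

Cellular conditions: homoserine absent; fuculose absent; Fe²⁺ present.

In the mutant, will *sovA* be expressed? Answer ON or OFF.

OFF

JalU is non-functional in this strain, so it has no effect.
Required activator JalU is absent, so *gixW* is not transcribed.
So GixW is not produced.
Fuculose is absent, so WexG is inactive.
Required activator WexG is absent, so *sovA* is not transcribed.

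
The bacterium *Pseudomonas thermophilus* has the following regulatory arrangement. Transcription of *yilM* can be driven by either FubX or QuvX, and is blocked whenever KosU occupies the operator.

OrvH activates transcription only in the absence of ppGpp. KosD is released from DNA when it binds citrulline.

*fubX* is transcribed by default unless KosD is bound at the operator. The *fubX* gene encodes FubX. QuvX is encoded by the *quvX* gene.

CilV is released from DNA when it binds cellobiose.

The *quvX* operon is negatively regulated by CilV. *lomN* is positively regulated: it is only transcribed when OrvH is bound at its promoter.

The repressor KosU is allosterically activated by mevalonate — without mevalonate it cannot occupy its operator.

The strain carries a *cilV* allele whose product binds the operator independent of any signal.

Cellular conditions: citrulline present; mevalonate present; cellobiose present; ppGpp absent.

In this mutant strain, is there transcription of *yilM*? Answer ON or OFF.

Mevalonate is present, so KosU is active.
Citrulline is present, so KosD is inactive.
With no repressor bound, *fubX* is transcribed.
So FubX is produced and active.
CilV is constitutively active in this strain.
With repressor CilV bound, *quvX* is not transcribed.
So QuvX is not produced.
With repressor KosU bound, *yilM* is not transcribed.

OFF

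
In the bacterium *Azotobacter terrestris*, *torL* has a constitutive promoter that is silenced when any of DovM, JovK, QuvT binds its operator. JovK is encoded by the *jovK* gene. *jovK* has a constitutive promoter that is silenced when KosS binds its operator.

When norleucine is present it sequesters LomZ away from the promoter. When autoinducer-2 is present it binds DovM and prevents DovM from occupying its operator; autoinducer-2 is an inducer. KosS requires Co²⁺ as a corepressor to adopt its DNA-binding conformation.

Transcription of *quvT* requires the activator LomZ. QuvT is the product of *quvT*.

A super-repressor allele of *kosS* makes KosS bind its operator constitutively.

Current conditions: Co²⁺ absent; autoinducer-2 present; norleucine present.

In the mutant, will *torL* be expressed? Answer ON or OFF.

Autoinducer-2 is present, so DovM is inactive.
KosS is constitutively active in this strain.
With repressor KosS bound, *jovK* is not transcribed.
So JovK is not produced.
Norleucine is present, so LomZ is inactive.
Required activator LomZ is absent, so *quvT* is not transcribed.
So QuvT is not produced.
With no repressor bound, *torL* is transcribed.

ON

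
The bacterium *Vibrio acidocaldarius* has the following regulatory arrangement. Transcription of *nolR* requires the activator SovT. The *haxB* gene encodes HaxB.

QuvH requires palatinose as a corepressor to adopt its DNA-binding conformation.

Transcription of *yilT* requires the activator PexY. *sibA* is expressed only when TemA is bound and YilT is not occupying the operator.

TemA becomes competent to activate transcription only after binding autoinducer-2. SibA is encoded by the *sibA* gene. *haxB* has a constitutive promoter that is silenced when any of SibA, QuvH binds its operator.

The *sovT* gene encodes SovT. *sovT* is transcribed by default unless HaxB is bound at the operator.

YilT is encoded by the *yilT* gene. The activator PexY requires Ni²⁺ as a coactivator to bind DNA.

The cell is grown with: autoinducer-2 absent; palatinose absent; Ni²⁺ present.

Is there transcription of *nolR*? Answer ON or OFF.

Ni²⁺ is present, so PexY is active.
No repressor is bound and PexY is active, so *yilT* is transcribed.
So YilT is produced and active.
Autoinducer-2 is absent, so TemA is inactive.
With repressor YilT bound, *sibA* is not transcribed.
So SibA is not produced.
Palatinose is absent, so QuvH is inactive.
With no repressor bound, *haxB* is transcribed.
So HaxB is produced and active.
With repressor HaxB bound, *sovT* is not transcribed.
So SovT is not produced.
Required activator SovT is absent, so *nolR* is not transcribed.

OFF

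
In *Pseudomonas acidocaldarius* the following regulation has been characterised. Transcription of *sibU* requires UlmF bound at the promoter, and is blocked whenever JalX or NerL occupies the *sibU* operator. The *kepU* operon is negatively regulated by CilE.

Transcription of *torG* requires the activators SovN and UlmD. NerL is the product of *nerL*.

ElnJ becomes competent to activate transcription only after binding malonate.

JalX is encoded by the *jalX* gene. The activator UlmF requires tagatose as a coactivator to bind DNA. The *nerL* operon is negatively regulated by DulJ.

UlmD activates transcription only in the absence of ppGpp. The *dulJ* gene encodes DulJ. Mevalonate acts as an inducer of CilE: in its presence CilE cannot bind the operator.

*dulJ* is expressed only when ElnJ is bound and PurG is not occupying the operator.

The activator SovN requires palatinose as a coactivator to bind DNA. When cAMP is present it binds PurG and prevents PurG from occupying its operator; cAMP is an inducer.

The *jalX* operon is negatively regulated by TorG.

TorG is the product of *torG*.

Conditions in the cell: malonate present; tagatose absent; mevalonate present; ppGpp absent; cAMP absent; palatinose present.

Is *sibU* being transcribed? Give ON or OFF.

OFF

Palatinose is present, so SovN is active.
ppGpp is absent, so UlmD is active.
No repressor is bound and SovN and UlmD are active, so *torG* is transcribed.
So TorG is produced and active.
With repressor TorG bound, *jalX* is not transcribed.
So JalX is not produced.
Tagatose is absent, so UlmF is inactive.
Malonate is present, so ElnJ is active.
cAMP is absent, so PurG is active.
With repressor PurG bound, *dulJ* is not transcribed.
So DulJ is not produced.
With no repressor bound, *nerL* is transcribed.
So NerL is produced and active.
With repressor NerL bound, *sibU* is not transcribed.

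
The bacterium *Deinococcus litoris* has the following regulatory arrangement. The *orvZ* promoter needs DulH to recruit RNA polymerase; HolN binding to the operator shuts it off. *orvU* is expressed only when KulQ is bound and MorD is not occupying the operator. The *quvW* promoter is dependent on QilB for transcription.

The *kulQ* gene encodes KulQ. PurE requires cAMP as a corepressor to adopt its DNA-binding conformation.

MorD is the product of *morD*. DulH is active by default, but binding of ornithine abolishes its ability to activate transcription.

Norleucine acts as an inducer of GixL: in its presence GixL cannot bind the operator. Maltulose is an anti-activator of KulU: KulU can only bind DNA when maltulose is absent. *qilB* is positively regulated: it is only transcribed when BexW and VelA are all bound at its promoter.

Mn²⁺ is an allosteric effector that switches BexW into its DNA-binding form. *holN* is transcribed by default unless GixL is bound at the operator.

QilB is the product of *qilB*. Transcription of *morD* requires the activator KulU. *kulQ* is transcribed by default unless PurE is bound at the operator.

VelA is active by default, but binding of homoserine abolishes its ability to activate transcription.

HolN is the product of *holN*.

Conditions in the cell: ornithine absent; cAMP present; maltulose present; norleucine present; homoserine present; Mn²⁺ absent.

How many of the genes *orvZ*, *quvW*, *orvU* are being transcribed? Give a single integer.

Ornithine is absent, so DulH is active.
Norleucine is present, so GixL is inactive.
With no repressor bound, *holN* is transcribed.
So HolN is produced and active.
With repressor HolN bound, *orvZ* is not transcribed.
→ *orvZ* is OFF.
Mn²⁺ is absent, so BexW is inactive.
Homoserine is present, so VelA is inactive.
Required activator BexW is absent, so *qilB* is not transcribed.
So QilB is not produced.
Required activator QilB is absent, so *quvW* is not transcribed.
→ *quvW* is OFF.
Maltulose is present, so KulU is inactive.
Required activator KulU is absent, so *morD* is not transcribed.
So MorD is not produced.
cAMP is present, so PurE is active.
With repressor PurE bound, *kulQ* is not transcribed.
So KulQ is not produced.
Required activator KulQ is absent, so *orvU* is not transcribed.
→ *orvU* is OFF.
0 of the 3 genes are transcribed.

0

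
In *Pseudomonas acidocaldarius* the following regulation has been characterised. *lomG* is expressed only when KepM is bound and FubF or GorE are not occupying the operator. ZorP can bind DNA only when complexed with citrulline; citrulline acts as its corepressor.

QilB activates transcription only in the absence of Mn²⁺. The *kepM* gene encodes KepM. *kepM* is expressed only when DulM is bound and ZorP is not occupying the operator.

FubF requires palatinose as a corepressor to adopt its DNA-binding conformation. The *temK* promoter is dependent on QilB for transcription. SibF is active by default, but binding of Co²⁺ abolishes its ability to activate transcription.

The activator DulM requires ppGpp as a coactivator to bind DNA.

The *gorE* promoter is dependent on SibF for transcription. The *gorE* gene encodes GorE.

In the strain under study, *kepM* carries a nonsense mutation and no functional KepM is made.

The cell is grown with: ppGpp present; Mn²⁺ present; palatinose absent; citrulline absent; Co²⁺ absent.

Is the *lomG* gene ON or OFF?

OFF

KepM is non-functional in this strain, so it has no effect.
Palatinose is absent, so FubF is inactive.
Co²⁺ is absent, so SibF is active.
No repressor is bound and SibF is active, so *gorE* is transcribed.
So GorE is produced and active.
With repressor GorE bound, *lomG* is not transcribed.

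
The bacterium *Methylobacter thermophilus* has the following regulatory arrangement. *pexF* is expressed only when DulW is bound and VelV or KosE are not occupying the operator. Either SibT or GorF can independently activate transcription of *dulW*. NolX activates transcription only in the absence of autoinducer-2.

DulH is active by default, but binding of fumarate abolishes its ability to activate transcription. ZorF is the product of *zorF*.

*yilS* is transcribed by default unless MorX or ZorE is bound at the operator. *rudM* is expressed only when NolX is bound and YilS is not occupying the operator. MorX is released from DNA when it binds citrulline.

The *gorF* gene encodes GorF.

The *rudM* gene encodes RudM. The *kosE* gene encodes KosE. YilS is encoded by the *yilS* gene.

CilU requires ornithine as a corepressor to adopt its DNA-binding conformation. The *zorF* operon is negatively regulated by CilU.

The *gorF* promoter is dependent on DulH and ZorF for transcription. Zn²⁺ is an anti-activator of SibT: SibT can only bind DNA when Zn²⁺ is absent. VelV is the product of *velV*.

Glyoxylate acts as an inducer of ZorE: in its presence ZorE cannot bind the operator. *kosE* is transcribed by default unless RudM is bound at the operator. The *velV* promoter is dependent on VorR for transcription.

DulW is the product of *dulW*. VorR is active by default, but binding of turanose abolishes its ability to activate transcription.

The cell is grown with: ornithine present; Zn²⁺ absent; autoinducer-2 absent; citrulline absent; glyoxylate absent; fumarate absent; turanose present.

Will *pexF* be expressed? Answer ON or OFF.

ON

Turanose is present, so VorR is inactive.
Required activator VorR is absent, so *velV* is not transcribed.
So VelV is not produced.
Citrulline is absent, so MorX is active.
Glyoxylate is absent, so ZorE is active.
With repressor MorX bound, *yilS* is not transcribed.
So YilS is not produced.
Autoinducer-2 is absent, so NolX is active.
No repressor is bound and NolX is active, so *rudM* is transcribed.
So RudM is produced and active.
With repressor RudM bound, *kosE* is not transcribed.
So KosE is not produced.
Zn²⁺ is absent, so SibT is active.
Fumarate is absent, so DulH is active.
Ornithine is present, so CilU is active.
With repressor CilU bound, *zorF* is not transcribed.
So ZorF is not produced.
Required activator ZorF is absent, so *gorF* is not transcribed.
So GorF is not produced.
Activator SibT is present, so *dulW* is transcribed.
So DulW is produced and active.
No repressor is bound and DulW is active, so *pexF* is transcribed.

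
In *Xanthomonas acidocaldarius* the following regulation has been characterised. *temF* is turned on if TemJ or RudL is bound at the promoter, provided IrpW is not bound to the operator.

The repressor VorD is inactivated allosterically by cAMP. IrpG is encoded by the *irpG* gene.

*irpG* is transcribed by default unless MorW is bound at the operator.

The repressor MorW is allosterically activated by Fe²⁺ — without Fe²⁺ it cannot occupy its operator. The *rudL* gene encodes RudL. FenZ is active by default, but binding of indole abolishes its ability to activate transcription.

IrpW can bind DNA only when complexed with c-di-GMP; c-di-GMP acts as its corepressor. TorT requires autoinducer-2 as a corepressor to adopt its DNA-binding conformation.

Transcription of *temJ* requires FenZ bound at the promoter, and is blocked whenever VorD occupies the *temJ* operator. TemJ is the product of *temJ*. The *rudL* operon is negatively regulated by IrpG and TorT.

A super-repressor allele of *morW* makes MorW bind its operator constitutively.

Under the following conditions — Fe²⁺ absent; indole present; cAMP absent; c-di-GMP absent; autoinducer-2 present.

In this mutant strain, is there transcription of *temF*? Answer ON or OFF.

OFF

c-di-GMP is absent, so IrpW is inactive.
cAMP is absent, so VorD is active.
Indole is present, so FenZ is inactive.
With repressor VorD bound, *temJ* is not transcribed.
So TemJ is not produced.
MorW is constitutively active in this strain.
With repressor MorW bound, *irpG* is not transcribed.
So IrpG is not produced.
Autoinducer-2 is present, so TorT is active.
With repressor TorT bound, *rudL* is not transcribed.
So RudL is not produced.
No activator is available at the *temF* promoter, so *temF* is not transcribed.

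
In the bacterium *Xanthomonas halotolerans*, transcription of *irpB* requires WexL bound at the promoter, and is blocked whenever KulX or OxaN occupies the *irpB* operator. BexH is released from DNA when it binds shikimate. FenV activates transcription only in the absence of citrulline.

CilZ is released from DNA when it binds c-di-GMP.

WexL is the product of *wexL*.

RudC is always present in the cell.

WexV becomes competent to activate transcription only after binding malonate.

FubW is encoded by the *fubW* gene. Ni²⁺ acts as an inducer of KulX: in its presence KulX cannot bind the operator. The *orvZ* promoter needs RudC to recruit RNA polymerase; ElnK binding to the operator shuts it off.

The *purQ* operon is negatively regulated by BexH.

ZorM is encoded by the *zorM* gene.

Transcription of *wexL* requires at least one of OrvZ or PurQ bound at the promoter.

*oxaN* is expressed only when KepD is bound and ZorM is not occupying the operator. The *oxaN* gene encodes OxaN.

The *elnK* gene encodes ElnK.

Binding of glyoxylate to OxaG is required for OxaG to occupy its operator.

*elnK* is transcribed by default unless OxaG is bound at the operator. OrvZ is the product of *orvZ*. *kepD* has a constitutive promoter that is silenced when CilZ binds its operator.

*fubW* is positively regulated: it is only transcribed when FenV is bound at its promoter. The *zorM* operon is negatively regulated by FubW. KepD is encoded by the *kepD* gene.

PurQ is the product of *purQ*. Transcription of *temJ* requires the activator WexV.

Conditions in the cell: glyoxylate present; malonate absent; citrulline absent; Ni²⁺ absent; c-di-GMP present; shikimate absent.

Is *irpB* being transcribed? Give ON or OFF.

OFF

Ni²⁺ is absent, so KulX is active.
Citrulline is absent, so FenV is active.
No repressor is bound and FenV is active, so *fubW* is transcribed.
So FubW is produced and active.
With repressor FubW bound, *zorM* is not transcribed.
So ZorM is not produced.
c-di-GMP is present, so CilZ is inactive.
With no repressor bound, *kepD* is transcribed.
So KepD is produced and active.
No repressor is bound and KepD is active, so *oxaN* is transcribed.
So OxaN is produced and active.
Glyoxylate is present, so OxaG is active.
With repressor OxaG bound, *elnK* is not transcribed.
So ElnK is not produced.
RudC is produced constitutively and is active.
No repressor is bound and RudC is active, so *orvZ* is transcribed.
So OrvZ is produced and active.
Shikimate is absent, so BexH is active.
With repressor BexH bound, *purQ* is not transcribed.
So PurQ is not produced.
Activator OrvZ is present, so *wexL* is transcribed.
So WexL is produced and active.
With repressor KulX bound, *irpB* is not transcribed.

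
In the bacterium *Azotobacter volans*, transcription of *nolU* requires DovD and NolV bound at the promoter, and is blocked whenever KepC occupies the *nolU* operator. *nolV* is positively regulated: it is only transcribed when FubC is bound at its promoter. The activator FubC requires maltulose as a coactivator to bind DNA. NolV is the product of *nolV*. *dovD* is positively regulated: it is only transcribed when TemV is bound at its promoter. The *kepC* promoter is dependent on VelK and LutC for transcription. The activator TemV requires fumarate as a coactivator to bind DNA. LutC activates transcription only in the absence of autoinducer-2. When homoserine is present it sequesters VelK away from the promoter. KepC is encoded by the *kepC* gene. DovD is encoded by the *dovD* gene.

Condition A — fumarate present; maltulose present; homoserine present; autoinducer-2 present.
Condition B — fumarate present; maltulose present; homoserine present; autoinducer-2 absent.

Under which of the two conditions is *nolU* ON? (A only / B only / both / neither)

Condition A:
Fumarate is present, so TemV is active.
No repressor is bound and TemV is active, so *dovD* is transcribed.
So DovD is produced and active.
Maltulose is present, so FubC is active.
No repressor is bound and FubC is active, so *nolV* is transcribed.
So NolV is produced and active.
Homoserine is present, so VelK is inactive.
Autoinducer-2 is present, so LutC is inactive.
Required activator VelK is absent, so *kepC* is not transcribed.
So KepC is not produced.
No repressor is bound and DovD and NolV are active, so *nolU* is transcribed.
→ *nolU* is ON in A.
Condition B:
Fumarate is present, so TemV is active.
No repressor is bound and TemV is active, so *dovD* is transcribed.
So DovD is produced and active.
Maltulose is present, so FubC is active.
No repressor is bound and FubC is active, so *nolV* is transcribed.
So NolV is produced and active.
Homoserine is present, so VelK is inactive.
Autoinducer-2 is absent, so LutC is active.
Required activator VelK is absent, so *kepC* is not transcribed.
So KepC is not produced.
No repressor is bound and DovD and NolV are active, so *nolU* is transcribed.
→ *nolU* is ON in B.

both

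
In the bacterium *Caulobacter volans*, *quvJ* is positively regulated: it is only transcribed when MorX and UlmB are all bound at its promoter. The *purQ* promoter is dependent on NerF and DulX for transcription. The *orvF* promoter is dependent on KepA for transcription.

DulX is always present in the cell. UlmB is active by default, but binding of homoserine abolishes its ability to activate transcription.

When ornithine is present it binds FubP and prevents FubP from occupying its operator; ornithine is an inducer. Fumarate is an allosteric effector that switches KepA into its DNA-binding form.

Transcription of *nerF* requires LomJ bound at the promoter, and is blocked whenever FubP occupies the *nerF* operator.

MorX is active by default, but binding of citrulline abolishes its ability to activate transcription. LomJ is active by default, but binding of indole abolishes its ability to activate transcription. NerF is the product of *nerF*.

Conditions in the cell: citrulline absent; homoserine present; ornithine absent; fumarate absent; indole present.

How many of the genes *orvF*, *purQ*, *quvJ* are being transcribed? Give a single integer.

Fumarate is absent, so KepA is inactive.
Required activator KepA is absent, so *orvF* is not transcribed.
→ *orvF* is OFF.
Ornithine is absent, so FubP is active.
Indole is present, so LomJ is inactive.
With repressor FubP bound, *nerF* is not transcribed.
So NerF is not produced.
DulX is produced constitutively and is active.
Required activator NerF is absent, so *purQ* is not transcribed.
→ *purQ* is OFF.
Citrulline is absent, so MorX is active.
Homoserine is present, so UlmB is inactive.
Required activator UlmB is absent, so *quvJ* is not transcribed.
→ *quvJ* is OFF.
0 of the 3 genes are transcribed.

0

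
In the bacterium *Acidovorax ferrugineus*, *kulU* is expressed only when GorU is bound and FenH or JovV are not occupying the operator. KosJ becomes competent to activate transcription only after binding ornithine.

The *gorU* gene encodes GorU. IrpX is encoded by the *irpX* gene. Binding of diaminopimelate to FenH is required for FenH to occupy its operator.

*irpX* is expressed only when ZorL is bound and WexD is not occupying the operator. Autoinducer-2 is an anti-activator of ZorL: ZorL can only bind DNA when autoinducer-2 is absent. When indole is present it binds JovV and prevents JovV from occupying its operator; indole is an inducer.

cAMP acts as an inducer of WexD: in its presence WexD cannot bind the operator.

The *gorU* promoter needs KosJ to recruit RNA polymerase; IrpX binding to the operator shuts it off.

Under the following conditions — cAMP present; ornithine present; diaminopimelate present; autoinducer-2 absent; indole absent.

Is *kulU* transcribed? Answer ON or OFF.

OFF

Diaminopimelate is present, so FenH is active.
Ornithine is present, so KosJ is active.
Autoinducer-2 is absent, so ZorL is active.
cAMP is present, so WexD is inactive.
No repressor is bound and ZorL is active, so *irpX* is transcribed.
So IrpX is produced and active.
With repressor IrpX bound, *gorU* is not transcribed.
So GorU is not produced.
Indole is absent, so JovV is active.
With repressor FenH bound, *kulU* is not transcribed.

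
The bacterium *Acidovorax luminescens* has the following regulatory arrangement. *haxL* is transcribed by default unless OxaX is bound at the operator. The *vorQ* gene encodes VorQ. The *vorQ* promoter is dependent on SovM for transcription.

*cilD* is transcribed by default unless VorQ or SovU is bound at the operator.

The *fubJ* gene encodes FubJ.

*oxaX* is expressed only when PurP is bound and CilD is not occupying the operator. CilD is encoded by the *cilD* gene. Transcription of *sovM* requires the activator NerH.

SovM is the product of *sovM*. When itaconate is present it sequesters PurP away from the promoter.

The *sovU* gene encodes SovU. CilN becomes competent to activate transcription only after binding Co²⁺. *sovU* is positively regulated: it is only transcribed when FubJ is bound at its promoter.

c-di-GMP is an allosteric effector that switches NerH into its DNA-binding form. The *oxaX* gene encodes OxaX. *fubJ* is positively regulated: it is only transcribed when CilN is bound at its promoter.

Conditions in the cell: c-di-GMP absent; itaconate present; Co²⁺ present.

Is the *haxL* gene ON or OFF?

ON

c-di-GMP is absent, so NerH is inactive.
Required activator NerH is absent, so *sovM* is not transcribed.
So SovM is not produced.
Required activator SovM is absent, so *vorQ* is not transcribed.
So VorQ is not produced.
Co²⁺ is present, so CilN is active.
No repressor is bound and CilN is active, so *fubJ* is transcribed.
So FubJ is produced and active.
No repressor is bound and FubJ is active, so *sovU* is transcribed.
So SovU is produced and active.
With repressor SovU bound, *cilD* is not transcribed.
So CilD is not produced.
Itaconate is present, so PurP is inactive.
Required activator PurP is absent, so *oxaX* is not transcribed.
So OxaX is not produced.
With no repressor bound, *haxL* is transcribed.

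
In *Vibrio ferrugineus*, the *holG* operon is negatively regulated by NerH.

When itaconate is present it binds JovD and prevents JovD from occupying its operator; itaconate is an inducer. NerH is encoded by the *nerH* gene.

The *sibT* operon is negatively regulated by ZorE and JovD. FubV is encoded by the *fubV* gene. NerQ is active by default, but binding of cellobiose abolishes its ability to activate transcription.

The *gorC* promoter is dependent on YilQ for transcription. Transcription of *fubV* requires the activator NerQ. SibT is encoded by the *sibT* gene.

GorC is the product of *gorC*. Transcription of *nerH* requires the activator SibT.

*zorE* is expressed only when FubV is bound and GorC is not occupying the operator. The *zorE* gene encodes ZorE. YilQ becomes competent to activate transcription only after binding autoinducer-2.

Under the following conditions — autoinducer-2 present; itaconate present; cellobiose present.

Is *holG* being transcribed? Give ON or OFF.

Autoinducer-2 is present, so YilQ is active.
No repressor is bound and YilQ is active, so *gorC* is transcribed.
So GorC is produced and active.
Cellobiose is present, so NerQ is inactive.
Required activator NerQ is absent, so *fubV* is not transcribed.
So FubV is not produced.
With repressor GorC bound, *zorE* is not transcribed.
So ZorE is not produced.
Itaconate is present, so JovD is inactive.
With no repressor bound, *sibT* is transcribed.
So SibT is produced and active.
No repressor is bound and SibT is active, so *nerH* is transcribed.
So NerH is produced and active.
With repressor NerH bound, *holG* is not transcribed.

OFF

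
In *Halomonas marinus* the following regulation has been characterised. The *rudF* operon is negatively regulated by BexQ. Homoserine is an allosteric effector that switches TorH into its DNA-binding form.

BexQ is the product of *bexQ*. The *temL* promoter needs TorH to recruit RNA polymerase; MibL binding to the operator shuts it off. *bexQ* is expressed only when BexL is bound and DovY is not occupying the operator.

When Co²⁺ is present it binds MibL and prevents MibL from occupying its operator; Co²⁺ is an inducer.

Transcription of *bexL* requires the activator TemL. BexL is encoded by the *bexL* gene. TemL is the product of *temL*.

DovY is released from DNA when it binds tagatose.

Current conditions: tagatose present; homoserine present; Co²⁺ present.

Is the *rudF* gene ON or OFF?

Co²⁺ is present, so MibL is inactive.
Homoserine is present, so TorH is active.
No repressor is bound and TorH is active, so *temL* is transcribed.
So TemL is produced and active.
No repressor is bound and TemL is active, so *bexL* is transcribed.
So BexL is produced and active.
Tagatose is present, so DovY is inactive.
No repressor is bound and BexL is active, so *bexQ* is transcribed.
So BexQ is produced and active.
With repressor BexQ bound, *rudF* is not transcribed.

OFF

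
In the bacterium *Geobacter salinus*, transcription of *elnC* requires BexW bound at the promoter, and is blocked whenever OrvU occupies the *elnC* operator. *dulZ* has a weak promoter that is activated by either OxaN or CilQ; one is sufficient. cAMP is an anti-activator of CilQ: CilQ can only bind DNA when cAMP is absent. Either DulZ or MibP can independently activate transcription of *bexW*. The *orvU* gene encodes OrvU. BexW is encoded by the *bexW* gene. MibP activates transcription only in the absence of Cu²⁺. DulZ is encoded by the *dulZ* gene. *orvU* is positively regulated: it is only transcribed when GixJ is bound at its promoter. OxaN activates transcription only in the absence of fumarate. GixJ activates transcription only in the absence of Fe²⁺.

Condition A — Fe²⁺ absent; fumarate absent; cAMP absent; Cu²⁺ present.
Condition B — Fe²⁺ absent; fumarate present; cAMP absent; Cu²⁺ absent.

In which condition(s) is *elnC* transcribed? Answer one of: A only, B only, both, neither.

Condition A:
Fe²⁺ is absent, so GixJ is active.
No repressor is bound and GixJ is active, so *orvU* is transcribed.
So OrvU is produced and active.
Fumarate is absent, so OxaN is active.
cAMP is absent, so CilQ is active.
Activator OxaN is present, so *dulZ* is transcribed.
So DulZ is produced and active.
Cu²⁺ is present, so MibP is inactive.
Activator DulZ is present, so *bexW* is transcribed.
So BexW is produced and active.
With repressor OrvU bound, *elnC* is not transcribed.
→ *elnC* is OFF in A.
Condition B:
Fe²⁺ is absent, so GixJ is active.
No repressor is bound and GixJ is active, so *orvU* is transcribed.
So OrvU is produced and active.
Fumarate is present, so OxaN is inactive.
cAMP is absent, so CilQ is active.
Activator CilQ is present, so *dulZ* is transcribed.
So DulZ is produced and active.
Cu²⁺ is absent, so MibP is active.
Activator DulZ is present, so *bexW* is transcribed.
So BexW is produced and active.
With repressor OrvU bound, *elnC* is not transcribed.
→ *elnC* is OFF in B.

neither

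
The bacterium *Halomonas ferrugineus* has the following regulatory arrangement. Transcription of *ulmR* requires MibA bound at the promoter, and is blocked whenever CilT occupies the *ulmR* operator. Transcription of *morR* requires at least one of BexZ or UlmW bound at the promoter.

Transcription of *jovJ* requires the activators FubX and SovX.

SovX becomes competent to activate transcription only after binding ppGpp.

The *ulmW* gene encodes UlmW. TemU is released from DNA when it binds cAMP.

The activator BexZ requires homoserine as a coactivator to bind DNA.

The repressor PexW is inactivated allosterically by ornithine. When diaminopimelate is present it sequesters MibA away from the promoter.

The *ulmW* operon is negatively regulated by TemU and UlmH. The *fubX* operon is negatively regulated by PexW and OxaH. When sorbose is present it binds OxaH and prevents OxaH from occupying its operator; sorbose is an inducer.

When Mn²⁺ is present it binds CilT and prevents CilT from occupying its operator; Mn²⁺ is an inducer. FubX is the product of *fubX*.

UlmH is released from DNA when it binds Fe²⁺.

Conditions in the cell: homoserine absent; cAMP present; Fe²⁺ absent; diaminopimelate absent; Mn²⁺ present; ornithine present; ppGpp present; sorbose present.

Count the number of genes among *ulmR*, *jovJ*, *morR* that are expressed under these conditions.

Diaminopimelate is absent, so MibA is active.
Mn²⁺ is present, so CilT is inactive.
No repressor is bound and MibA is active, so *ulmR* is transcribed.
→ *ulmR* is ON.
Ornithine is present, so PexW is inactive.
Sorbose is present, so OxaH is inactive.
With no repressor bound, *fubX* is transcribed.
So FubX is produced and active.
ppGpp is present, so SovX is active.
No repressor is bound and FubX and SovX are active, so *jovJ* is transcribed.
→ *jovJ* is ON.
Homoserine is absent, so BexZ is inactive.
cAMP is present, so TemU is inactive.
Fe²⁺ is absent, so UlmH is active.
With repressor UlmH bound, *ulmW* is not transcribed.
So UlmW is not produced.
No activator is available at the *morR* promoter, so *morR* is not transcribed.
→ *morR* is OFF.
2 of the 3 genes are transcribed.

2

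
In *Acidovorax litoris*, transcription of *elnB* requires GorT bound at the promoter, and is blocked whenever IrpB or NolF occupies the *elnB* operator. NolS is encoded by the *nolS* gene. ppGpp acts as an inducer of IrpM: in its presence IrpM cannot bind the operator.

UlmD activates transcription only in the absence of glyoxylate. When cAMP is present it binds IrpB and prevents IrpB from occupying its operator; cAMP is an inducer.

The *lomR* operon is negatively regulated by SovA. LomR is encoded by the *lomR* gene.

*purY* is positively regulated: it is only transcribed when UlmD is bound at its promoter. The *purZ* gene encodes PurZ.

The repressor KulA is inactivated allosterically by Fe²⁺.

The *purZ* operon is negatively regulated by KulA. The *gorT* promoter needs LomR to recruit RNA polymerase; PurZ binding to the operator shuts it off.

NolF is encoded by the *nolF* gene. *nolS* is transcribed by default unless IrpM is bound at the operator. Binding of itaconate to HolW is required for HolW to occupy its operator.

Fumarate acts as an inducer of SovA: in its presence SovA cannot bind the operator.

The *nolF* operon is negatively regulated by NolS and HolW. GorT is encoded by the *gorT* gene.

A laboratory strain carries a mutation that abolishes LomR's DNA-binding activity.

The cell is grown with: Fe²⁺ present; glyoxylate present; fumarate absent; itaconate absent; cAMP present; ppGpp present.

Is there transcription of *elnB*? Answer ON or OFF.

OFF

LomR is non-functional in this strain, so it has no effect.
Fe²⁺ is present, so KulA is inactive.
With no repressor bound, *purZ* is transcribed.
So PurZ is produced and active.
With repressor PurZ bound, *gorT* is not transcribed.
So GorT is not produced.
cAMP is present, so IrpB is inactive.
ppGpp is present, so IrpM is inactive.
With no repressor bound, *nolS* is transcribed.
So NolS is produced and active.
Itaconate is absent, so HolW is inactive.
With repressor NolS bound, *nolF* is not transcribed.
So NolF is not produced.
Required activator GorT is absent, so *elnB* is not transcribed.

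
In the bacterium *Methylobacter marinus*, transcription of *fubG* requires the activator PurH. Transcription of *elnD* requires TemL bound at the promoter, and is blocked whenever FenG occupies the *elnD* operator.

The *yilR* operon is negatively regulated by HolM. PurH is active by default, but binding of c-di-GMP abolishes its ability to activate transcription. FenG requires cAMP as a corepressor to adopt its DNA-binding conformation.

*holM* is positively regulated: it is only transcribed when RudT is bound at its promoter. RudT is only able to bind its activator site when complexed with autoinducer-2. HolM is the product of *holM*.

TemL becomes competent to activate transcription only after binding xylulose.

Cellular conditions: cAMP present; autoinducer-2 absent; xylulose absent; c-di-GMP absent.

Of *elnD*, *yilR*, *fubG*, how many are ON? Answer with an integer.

cAMP is present, so FenG is active.
Xylulose is absent, so TemL is inactive.
With repressor FenG bound, *elnD* is not transcribed.
→ *elnD* is OFF.
Autoinducer-2 is absent, so RudT is inactive.
Required activator RudT is absent, so *holM* is not transcribed.
So HolM is not produced.
With no repressor bound, *yilR* is transcribed.
→ *yilR* is ON.
c-di-GMP is absent, so PurH is active.
No repressor is bound and PurH is active, so *fubG* is transcribed.
→ *fubG* is ON.
2 of the 3 genes are transcribed.

2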